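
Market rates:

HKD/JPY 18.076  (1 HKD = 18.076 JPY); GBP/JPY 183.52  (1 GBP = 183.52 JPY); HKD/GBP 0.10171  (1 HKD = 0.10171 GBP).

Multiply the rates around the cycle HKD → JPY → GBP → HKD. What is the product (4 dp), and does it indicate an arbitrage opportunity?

0.9684 (arbitrage exists)

Around HKD → JPY → GBP → HKD: 1 × 18.076 ÷ 183.52 ÷ 0.10171 = 0.968401
Product < 1; profitable direction is HKD → GBP → JPY → HKD.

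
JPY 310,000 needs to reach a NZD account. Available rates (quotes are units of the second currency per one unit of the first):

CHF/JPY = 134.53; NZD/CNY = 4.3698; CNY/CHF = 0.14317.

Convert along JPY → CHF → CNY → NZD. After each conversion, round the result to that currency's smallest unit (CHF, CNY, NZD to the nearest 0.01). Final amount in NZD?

JPY 310,000 ÷ 134.53 = CHF 2,304.32
CHF 2,304.32 ÷ 0.14317 = CNY 16,094.99
CNY 16,094.99 ÷ 4.3698 = NZD 3,683.23

NZD 3,683.23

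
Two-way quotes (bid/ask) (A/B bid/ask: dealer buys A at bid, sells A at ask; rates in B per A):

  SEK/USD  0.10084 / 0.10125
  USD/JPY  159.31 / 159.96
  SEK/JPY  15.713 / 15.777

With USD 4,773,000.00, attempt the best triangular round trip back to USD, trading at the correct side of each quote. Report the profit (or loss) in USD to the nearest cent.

Net profit: USD 87,074.02

Best loop USD → JPY → SEK → USD:
USD 4,773,000.00 × 159.31 (sell USD at bid) = JPY 760,386,630
JPY 760,386,630 ÷ 15.777 (buy SEK at ask) = SEK 48,195,894.66
SEK 48,195,894.66 × 0.10084 (sell SEK at bid) = USD 4,860,074.02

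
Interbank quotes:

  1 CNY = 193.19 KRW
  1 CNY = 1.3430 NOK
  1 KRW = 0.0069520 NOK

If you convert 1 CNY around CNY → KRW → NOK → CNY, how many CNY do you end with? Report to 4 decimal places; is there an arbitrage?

Around CNY → KRW → NOK → CNY: 1 × 193.19 × 0.0069520 ÷ 1.3430 = 1.000042
Product ≈ 1 (deviation 0.004%, within rounding noise).

1.0000 (no arbitrage)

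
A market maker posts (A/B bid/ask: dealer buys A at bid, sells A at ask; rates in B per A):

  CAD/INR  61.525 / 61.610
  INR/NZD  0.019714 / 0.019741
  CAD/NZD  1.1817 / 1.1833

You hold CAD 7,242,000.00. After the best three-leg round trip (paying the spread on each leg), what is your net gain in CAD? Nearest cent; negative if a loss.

Net profit: CAD 181,180.67

Best loop CAD → INR → NZD → CAD:
CAD 7,242,000.00 × 61.525 (sell CAD at bid) = INR 445,564,050.00
INR 445,564,050.00 × 0.019714 (sell INR at bid) = NZD 8,783,849.68
NZD 8,783,849.68 ÷ 1.1833 (buy CAD at ask) = CAD 7,423,180.67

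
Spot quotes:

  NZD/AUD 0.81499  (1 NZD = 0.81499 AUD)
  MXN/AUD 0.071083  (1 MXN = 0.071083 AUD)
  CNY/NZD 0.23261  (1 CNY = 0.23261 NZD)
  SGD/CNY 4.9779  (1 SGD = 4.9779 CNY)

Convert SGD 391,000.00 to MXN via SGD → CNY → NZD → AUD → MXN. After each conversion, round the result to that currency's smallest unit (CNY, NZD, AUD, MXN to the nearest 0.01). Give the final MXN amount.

MXN 5,190,842.25

SGD 391,000.00 × 4.9779 = CNY 1,946,358.90
CNY 1,946,358.90 × 0.23261 = NZD 452,742.54
NZD 452,742.54 × 0.81499 = AUD 368,980.64
AUD 368,980.64 ÷ 0.071083 = MXN 5,190,842.25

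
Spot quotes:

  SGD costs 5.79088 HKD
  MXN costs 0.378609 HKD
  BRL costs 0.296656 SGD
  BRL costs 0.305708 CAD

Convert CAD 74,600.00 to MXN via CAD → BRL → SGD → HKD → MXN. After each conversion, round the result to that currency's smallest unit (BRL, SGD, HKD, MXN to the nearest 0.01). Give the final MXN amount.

MXN 1,107,232.45

CAD 74,600.00 ÷ 0.305708 = BRL 244,023.71
BRL 244,023.71 × 0.296656 = SGD 72,391.10
SGD 72,391.10 × 5.79088 = HKD 419,208.17
HKD 419,208.17 ÷ 0.378609 = MXN 1,107,232.45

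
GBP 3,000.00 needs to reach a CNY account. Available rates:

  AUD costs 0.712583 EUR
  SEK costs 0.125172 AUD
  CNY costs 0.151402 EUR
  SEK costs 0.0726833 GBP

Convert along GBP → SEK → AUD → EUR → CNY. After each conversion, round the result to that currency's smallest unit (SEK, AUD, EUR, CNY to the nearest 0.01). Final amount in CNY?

GBP 3,000.00 ÷ 0.0726833 = SEK 41,274.96
SEK 41,274.96 × 0.125172 = AUD 5,166.47
AUD 5,166.47 × 0.712583 = EUR 3,681.54
EUR 3,681.54 ÷ 0.151402 = CNY 24,316.32

CNY 24,316.32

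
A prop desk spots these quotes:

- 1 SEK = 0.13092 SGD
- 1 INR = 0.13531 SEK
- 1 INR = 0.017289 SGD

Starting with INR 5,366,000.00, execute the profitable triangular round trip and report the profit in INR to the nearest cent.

Profit: INR 132,151.27

Profitable loop is INR → SEK → SGD → INR:
INR 5,366,000.00 × 0.13531 = SEK 726,073.46
SEK 726,073.46 × 0.13092 = SGD 95,057.54
SGD 95,057.54 ÷ 0.017289 = INR 5,498,151.27
Profit = INR 5,498,151.27 − INR 5,366,000.00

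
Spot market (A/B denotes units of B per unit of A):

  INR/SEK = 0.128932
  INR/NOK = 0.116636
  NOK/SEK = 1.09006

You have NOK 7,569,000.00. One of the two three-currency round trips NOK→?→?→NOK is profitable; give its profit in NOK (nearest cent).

Profitable loop is NOK → INR → SEK → NOK:
NOK 7,569,000.00 ÷ 0.116636 = INR 64,894,200.76
INR 64,894,200.76 × 0.128932 = SEK 8,366,939.09
SEK 8,366,939.09 ÷ 1.09006 = NOK 7,675,668.40
Profit = NOK 7,675,668.40 − NOK 7,569,000.00

Profit: NOK 106,668.40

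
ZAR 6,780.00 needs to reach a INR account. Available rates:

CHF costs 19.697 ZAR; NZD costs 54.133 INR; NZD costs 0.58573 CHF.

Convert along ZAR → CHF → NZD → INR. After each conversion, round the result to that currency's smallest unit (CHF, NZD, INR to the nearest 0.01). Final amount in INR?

INR 31,811.80

ZAR 6,780.00 ÷ 19.697 = CHF 344.21
CHF 344.21 ÷ 0.58573 = NZD 587.66
NZD 587.66 × 54.133 = INR 31,811.80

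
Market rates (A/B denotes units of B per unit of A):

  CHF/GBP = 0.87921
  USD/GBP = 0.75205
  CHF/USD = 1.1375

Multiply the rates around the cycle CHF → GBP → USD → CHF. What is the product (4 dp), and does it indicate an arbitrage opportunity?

Around CHF → GBP → USD → CHF: 1 × 0.87921 ÷ 0.75205 ÷ 1.1375 = 1.027767
Product > 1; profitable direction is CHF → GBP → USD → CHF.

1.0278 (arbitrage exists)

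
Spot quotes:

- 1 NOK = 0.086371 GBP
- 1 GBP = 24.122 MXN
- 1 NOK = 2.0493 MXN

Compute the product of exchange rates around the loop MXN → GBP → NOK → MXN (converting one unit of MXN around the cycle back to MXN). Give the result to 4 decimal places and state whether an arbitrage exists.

Around MXN → GBP → NOK → MXN: 1 ÷ 24.122 ÷ 0.086371 × 2.0493 = 0.983613
Product < 1; profitable direction is MXN → NOK → GBP → MXN.

0.9836 (arbitrage exists)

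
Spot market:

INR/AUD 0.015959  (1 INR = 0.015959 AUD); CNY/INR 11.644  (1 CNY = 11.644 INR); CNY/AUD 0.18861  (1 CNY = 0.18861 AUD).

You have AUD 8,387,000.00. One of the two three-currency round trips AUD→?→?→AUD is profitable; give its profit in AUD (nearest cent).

Profitable loop is AUD → INR → CNY → AUD:
AUD 8,387,000.00 ÷ 0.015959 = INR 525,534,181.34
INR 525,534,181.34 ÷ 11.644 = CNY 45,133,474.87
CNY 45,133,474.87 × 0.18861 = AUD 8,512,624.69
Profit = AUD 8,512,624.69 − AUD 8,387,000.00

Profit: AUD 125,624.69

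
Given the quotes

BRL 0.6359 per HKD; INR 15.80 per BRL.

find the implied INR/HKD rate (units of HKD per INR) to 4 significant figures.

INR/HKD = 0.09953

1 INR ÷ 15.80 = 0.0632911 BRL
0.0632911 BRL ÷ 0.6359 = 0.09953 HKD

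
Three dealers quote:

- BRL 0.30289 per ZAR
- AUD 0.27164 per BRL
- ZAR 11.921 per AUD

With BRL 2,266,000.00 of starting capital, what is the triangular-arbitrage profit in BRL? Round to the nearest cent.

Profit: BRL 44,300.97

Profitable loop is BRL → ZAR → AUD → BRL:
BRL 2,266,000.00 ÷ 0.30289 = ZAR 7,481,263.83
ZAR 7,481,263.83 ÷ 11.921 = AUD 627,570.16
AUD 627,570.16 ÷ 0.27164 = BRL 2,310,300.97
Profit = BRL 2,310,300.97 − BRL 2,266,000.00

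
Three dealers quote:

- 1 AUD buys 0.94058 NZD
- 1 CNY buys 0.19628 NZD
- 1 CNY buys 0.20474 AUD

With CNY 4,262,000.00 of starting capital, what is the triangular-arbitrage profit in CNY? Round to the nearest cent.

Profitable loop is CNY → NZD → AUD → CNY:
CNY 4,262,000.00 × 0.19628 = NZD 836,545.36
NZD 836,545.36 ÷ 0.94058 = AUD 889,393.10
AUD 889,393.10 ÷ 0.20474 = CNY 4,344,012.40
Profit = CNY 4,344,012.40 − CNY 4,262,000.00

Profit: CNY 82,012.40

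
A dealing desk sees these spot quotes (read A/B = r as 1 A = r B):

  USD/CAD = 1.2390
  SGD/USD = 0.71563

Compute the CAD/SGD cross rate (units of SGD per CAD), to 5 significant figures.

1 CAD ÷ 1.2390 = 0.807103 USD
0.807103 USD ÷ 0.71563 = 1.12782 SGD

CAD/SGD = 1.1278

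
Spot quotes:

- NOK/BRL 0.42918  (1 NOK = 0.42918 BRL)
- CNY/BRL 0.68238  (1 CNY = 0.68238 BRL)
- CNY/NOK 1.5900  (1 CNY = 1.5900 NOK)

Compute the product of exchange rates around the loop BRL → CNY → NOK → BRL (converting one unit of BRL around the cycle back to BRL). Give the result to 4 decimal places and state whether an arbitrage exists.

1.0000 (no arbitrage)

Around BRL → CNY → NOK → BRL: 1 ÷ 0.68238 × 1.5900 × 0.42918 = 1.000024
Product ≈ 1 (deviation 0.002%, within rounding noise).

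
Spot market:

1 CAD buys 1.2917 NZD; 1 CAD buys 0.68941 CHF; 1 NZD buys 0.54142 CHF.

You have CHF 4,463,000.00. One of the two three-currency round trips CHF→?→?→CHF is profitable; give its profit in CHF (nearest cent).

Profit: CHF 64,362.43

Profitable loop is CHF → CAD → NZD → CHF:
CHF 4,463,000.00 ÷ 0.68941 = CAD 6,473,651.38
CAD 6,473,651.38 × 1.2917 = NZD 8,362,015.49
NZD 8,362,015.49 × 0.54142 = CHF 4,527,362.43
Profit = CHF 4,527,362.43 − CHF 4,463,000.00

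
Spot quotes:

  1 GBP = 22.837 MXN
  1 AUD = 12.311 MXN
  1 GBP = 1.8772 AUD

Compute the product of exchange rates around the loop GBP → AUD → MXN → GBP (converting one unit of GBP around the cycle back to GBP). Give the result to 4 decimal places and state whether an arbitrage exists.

1.0120 (arbitrage exists)

Around GBP → AUD → MXN → GBP: 1 × 1.8772 × 12.311 ÷ 22.837 = 1.011963
Product > 1; profitable direction is GBP → AUD → MXN → GBP.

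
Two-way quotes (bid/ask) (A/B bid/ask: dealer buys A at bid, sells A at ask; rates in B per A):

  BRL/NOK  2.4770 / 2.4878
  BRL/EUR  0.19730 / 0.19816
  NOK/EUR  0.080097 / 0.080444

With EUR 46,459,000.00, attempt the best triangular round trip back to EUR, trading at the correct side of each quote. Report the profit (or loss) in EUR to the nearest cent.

Best loop EUR → BRL → NOK → EUR:
EUR 46,459,000.00 ÷ 0.19816 (buy BRL at ask) = BRL 234,451,958.01
BRL 234,451,958.01 × 2.4770 (sell BRL at bid) = NOK 580,737,500.00
NOK 580,737,500.00 × 0.080097 (sell NOK at bid) = EUR 46,515,331.54

Net profit: EUR 56,331.54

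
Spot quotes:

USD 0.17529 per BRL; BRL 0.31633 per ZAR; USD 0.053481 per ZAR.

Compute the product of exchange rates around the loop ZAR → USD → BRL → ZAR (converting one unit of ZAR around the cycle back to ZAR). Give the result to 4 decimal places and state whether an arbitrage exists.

0.9645 (arbitrage exists)

Around ZAR → USD → BRL → ZAR: 1 × 0.053481 ÷ 0.17529 ÷ 0.31633 = 0.964499
Product < 1; profitable direction is ZAR → BRL → USD → ZAR.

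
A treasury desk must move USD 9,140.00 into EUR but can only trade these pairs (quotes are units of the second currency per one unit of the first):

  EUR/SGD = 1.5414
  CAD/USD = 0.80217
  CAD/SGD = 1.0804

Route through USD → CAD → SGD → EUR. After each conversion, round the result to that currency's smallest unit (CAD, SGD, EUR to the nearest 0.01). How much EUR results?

EUR 7,986.36

USD 9,140.00 ÷ 0.80217 = CAD 11,394.09
CAD 11,394.09 × 1.0804 = SGD 12,310.17
SGD 12,310.17 ÷ 1.5414 = EUR 7,986.36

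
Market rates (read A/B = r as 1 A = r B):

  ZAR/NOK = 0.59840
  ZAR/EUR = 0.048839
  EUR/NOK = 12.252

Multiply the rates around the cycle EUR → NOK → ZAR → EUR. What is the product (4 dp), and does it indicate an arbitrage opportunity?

Around EUR → NOK → ZAR → EUR: 1 × 12.252 ÷ 0.59840 × 0.048839 = 0.999959
Product ≈ 1 (deviation 0.004%, within rounding noise).

1.0000 (no arbitrage)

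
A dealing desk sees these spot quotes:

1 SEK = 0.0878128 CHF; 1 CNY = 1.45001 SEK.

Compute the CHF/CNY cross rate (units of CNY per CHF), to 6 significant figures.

CHF/CNY = 7.85364

1 CHF ÷ 0.0878128 = 11.3879 SEK
11.3879 SEK ÷ 1.45001 = 7.85364 CNY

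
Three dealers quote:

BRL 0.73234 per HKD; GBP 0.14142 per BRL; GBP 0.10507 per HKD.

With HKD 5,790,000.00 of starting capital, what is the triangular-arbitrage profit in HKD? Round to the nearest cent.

Profit: HKD 83,996.82

Profitable loop is HKD → GBP → BRL → HKD:
HKD 5,790,000.00 × 0.10507 = GBP 608,355.30
GBP 608,355.30 ÷ 0.14142 = BRL 4,301,762.83
BRL 4,301,762.83 ÷ 0.73234 = HKD 5,873,996.82
Profit = HKD 5,873,996.82 − HKD 5,790,000.00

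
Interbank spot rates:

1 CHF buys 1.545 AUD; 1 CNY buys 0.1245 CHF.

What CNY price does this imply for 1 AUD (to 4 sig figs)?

1 AUD ÷ 1.545 = 0.647249 CHF
0.647249 CHF ÷ 0.1245 = 5.19879 CNY

AUD/CNY = 5.199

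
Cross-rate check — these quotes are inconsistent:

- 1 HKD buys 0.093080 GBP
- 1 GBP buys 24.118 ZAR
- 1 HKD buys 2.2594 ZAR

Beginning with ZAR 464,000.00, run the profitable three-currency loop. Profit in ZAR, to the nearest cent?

Profitable loop is ZAR → GBP → HKD → ZAR:
ZAR 464,000.00 ÷ 24.118 = GBP 19,238.74
GBP 19,238.74 ÷ 0.093080 = HKD 206,690.40
HKD 206,690.40 × 2.2594 = ZAR 466,996.30
Profit = ZAR 466,996.30 − ZAR 464,000.00

Profit: ZAR 2,996.30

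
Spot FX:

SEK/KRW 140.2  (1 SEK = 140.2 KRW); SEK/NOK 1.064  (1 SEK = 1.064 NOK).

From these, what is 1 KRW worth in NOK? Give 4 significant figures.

1 KRW ÷ 140.2 = 0.00713267 SEK
0.00713267 SEK × 1.064 = 0.00758916 NOK

KRW/NOK = 0.007589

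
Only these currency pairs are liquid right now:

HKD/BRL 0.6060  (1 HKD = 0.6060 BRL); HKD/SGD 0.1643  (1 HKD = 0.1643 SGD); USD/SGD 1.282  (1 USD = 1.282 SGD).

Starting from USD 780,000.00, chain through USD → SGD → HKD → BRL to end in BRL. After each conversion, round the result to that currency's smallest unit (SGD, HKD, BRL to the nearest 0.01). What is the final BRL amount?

USD 780,000.00 × 1.282 = SGD 999,960.00
SGD 999,960.00 ÷ 0.1643 = HKD 6,086,183.81
HKD 6,086,183.81 × 0.6060 = BRL 3,688,227.39

BRL 3,688,227.39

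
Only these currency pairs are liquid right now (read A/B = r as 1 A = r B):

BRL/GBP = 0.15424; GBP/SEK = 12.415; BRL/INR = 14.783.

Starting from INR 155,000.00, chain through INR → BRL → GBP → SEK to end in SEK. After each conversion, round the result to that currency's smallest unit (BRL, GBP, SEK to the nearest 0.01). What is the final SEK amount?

SEK 20,077.66

INR 155,000.00 ÷ 14.783 = BRL 10,485.02
BRL 10,485.02 × 0.15424 = GBP 1,617.21
GBP 1,617.21 × 12.415 = SEK 20,077.66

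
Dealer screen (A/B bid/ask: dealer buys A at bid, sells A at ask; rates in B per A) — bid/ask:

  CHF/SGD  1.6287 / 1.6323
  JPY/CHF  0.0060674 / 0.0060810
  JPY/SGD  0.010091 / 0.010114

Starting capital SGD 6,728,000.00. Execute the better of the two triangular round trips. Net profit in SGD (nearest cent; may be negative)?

Best loop SGD → CHF → JPY → SGD:
SGD 6,728,000.00 ÷ 1.6323 (buy CHF at ask) = CHF 4,121,791.34
CHF 4,121,791.34 ÷ 0.0060810 (buy JPY at ask) = JPY 677,814,724
JPY 677,814,724 × 0.010091 (sell JPY at bid) = SGD 6,839,828.38

Net profit: SGD 111,828.38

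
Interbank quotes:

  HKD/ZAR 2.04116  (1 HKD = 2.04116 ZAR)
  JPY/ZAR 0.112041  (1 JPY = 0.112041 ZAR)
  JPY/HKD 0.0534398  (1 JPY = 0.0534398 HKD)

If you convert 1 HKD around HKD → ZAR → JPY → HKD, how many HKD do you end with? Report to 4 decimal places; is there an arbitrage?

0.9736 (arbitrage exists)

Around HKD → ZAR → JPY → HKD: 1 × 2.04116 ÷ 0.112041 × 0.0534398 = 0.973565
Product < 1; profitable direction is HKD → JPY → ZAR → HKD.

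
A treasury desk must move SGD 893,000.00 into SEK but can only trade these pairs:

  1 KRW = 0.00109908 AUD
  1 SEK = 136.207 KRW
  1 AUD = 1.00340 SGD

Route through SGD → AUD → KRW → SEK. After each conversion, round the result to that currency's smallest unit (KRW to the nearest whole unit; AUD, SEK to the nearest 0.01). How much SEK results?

SGD 893,000.00 ÷ 1.00340 = AUD 889,974.09
AUD 889,974.09 ÷ 0.00109908 = KRW 809,744,595
KRW 809,744,595 ÷ 136.207 = SEK 5,944,955.80

SEK 5,944,955.80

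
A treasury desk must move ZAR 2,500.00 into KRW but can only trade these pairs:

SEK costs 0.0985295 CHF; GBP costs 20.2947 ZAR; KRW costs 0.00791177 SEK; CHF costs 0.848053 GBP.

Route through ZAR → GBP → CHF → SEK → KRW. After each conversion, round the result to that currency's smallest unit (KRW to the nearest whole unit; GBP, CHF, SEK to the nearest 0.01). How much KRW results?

KRW 186,327

ZAR 2,500.00 ÷ 20.2947 = GBP 123.18
GBP 123.18 ÷ 0.848053 = CHF 145.25
CHF 145.25 ÷ 0.0985295 = SEK 1,474.18
SEK 1,474.18 ÷ 0.00791177 = KRW 186,327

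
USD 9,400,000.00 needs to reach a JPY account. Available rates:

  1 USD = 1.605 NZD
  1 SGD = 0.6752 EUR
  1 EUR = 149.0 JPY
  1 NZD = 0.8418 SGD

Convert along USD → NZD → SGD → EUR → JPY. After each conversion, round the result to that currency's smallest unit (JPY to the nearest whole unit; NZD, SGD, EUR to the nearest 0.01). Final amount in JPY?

USD 9,400,000.00 × 1.605 = NZD 15,087,000.00
NZD 15,087,000.00 × 0.8418 = SGD 12,700,236.60
SGD 12,700,236.60 × 0.6752 = EUR 8,575,199.75
EUR 8,575,199.75 × 149.0 = JPY 1,277,704,763

JPY 1,277,704,763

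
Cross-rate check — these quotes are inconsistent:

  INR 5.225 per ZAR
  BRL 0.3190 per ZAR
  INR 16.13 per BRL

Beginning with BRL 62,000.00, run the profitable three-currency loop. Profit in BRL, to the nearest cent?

Profit: BRL 958.29

Profitable loop is BRL → ZAR → INR → BRL:
BRL 62,000.00 ÷ 0.3190 = ZAR 194,357.37
ZAR 194,357.37 × 5.225 = INR 1,015,517.24
INR 1,015,517.24 ÷ 16.13 = BRL 62,958.29
Profit = BRL 62,958.29 − BRL 62,000.00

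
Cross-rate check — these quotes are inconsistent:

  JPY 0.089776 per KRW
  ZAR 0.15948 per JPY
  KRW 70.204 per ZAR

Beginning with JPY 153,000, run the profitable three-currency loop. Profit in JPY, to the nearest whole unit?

Profit: JPY 787

Profitable loop is JPY → ZAR → KRW → JPY:
JPY 153,000 × 0.15948 = ZAR 24,400.44
ZAR 24,400.44 × 70.204 = KRW 1,713,008
KRW 1,713,008 × 0.089776 = JPY 153,787
Profit = JPY 153,787 − JPY 153,000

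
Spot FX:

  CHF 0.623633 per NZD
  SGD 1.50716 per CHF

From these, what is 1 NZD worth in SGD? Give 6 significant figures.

NZD/SGD = 0.939915

1 NZD × 0.623633 = 0.623633 CHF
0.623633 CHF × 1.50716 = 0.939915 SGD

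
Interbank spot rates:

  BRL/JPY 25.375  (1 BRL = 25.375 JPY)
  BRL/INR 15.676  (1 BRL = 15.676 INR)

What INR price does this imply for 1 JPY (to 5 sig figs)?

JPY/INR = 0.61777

1 JPY ÷ 25.375 = 0.0394089 BRL
0.0394089 BRL × 15.676 = 0.617773 INR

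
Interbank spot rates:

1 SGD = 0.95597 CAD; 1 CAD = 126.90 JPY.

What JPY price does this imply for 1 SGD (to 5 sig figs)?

SGD/JPY = 121.31

1 SGD × 0.95597 = 0.95597 CAD
0.95597 CAD × 126.90 = 121.313 JPY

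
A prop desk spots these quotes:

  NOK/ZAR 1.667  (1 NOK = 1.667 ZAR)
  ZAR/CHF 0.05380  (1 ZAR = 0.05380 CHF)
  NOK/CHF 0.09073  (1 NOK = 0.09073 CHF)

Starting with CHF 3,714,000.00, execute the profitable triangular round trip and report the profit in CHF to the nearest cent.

Profit: CHF 43,291.89

Profitable loop is CHF → ZAR → NOK → CHF:
CHF 3,714,000.00 ÷ 0.05380 = ZAR 69,033,457.25
ZAR 69,033,457.25 ÷ 1.667 = NOK 41,411,791.99
NOK 41,411,791.99 × 0.09073 = CHF 3,757,291.89
Profit = CHF 3,757,291.89 − CHF 3,714,000.00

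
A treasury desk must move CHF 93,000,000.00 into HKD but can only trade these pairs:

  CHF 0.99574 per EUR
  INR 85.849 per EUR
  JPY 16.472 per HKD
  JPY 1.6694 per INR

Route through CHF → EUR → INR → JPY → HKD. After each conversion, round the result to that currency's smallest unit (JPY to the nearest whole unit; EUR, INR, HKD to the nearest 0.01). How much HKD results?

CHF 93,000,000.00 ÷ 0.99574 = EUR 93,397,874.95
EUR 93,397,874.95 × 85.849 = INR 8,018,114,166.58
INR 8,018,114,166.58 × 1.6694 = JPY 13,385,439,790
JPY 13,385,439,790 ÷ 16.472 = HKD 812,617,762.87

HKD 812,617,762.87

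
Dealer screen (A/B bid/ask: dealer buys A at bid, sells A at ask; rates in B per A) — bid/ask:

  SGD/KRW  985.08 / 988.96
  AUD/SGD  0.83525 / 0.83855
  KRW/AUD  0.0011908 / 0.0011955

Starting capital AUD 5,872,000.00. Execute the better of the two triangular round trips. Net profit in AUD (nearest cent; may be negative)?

Net profit: AUD 50,823.31

Best loop AUD → KRW → SGD → AUD:
AUD 5,872,000.00 ÷ 0.0011955 (buy KRW at ask) = KRW 4,911,752,405
KRW 4,911,752,405 ÷ 988.96 (buy SGD at ask) = SGD 4,966,583.49
SGD 4,966,583.49 ÷ 0.83855 (buy AUD at ask) = AUD 5,922,823.31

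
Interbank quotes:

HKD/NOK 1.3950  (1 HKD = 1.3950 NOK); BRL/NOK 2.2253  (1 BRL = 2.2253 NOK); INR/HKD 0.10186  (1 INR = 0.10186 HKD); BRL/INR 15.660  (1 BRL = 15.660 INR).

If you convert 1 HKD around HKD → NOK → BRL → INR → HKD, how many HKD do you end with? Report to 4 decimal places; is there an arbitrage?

Around HKD → NOK → BRL → INR → HKD: 1 × 1.3950 ÷ 2.2253 × 15.660 × 0.10186 = 0.999956
Product ≈ 1 (deviation 0.004%, within rounding noise).

1.0000 (no arbitrage)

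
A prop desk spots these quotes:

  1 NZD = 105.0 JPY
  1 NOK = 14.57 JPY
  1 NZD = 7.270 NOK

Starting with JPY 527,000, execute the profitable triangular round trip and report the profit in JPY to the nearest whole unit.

Profit: JPY 4,637

Profitable loop is JPY → NZD → NOK → JPY:
JPY 527,000 ÷ 105.0 = NZD 5,019.05
NZD 5,019.05 × 7.270 = NOK 36,488.48
NOK 36,488.48 × 14.57 = JPY 531,637
Profit = JPY 531,637 − JPY 527,000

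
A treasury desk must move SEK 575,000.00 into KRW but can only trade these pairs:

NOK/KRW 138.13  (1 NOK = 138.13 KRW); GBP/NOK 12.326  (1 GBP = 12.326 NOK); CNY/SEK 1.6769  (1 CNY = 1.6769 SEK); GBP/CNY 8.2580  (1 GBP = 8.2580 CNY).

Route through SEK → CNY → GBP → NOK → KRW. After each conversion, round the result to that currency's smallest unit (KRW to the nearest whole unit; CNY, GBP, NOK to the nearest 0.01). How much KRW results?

SEK 575,000.00 ÷ 1.6769 = CNY 342,894.63
CNY 342,894.63 ÷ 8.2580 = GBP 41,522.72
GBP 41,522.72 × 12.326 = NOK 511,809.05
NOK 511,809.05 × 138.13 = KRW 70,696,184

KRW 70,696,184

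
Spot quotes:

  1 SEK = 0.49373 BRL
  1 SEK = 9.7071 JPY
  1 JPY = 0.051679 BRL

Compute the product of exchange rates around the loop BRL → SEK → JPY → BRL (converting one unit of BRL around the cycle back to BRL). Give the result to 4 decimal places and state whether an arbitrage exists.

1.0160 (arbitrage exists)

Around BRL → SEK → JPY → BRL: 1 ÷ 0.49373 × 9.7071 × 0.051679 = 1.016048
Product > 1; profitable direction is BRL → SEK → JPY → BRL.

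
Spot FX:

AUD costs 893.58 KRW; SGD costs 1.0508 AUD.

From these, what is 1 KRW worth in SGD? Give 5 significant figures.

1 KRW ÷ 893.58 = 0.00111909 AUD
0.00111909 AUD ÷ 1.0508 = 0.00106499 SGD

KRW/SGD = 0.0010650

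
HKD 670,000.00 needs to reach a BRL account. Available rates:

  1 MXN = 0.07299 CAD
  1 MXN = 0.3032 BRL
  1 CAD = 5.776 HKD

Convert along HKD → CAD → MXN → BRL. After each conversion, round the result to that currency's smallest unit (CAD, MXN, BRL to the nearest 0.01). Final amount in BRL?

BRL 481,851.76

HKD 670,000.00 ÷ 5.776 = CAD 115,997.23
CAD 115,997.23 ÷ 0.07299 = MXN 1,589,220.85
MXN 1,589,220.85 × 0.3032 = BRL 481,851.76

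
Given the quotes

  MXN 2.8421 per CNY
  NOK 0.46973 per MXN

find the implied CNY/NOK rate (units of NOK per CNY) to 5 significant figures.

1 CNY × 2.8421 = 2.8421 MXN
2.8421 MXN × 0.46973 = 1.33502 NOK

CNY/NOK = 1.3350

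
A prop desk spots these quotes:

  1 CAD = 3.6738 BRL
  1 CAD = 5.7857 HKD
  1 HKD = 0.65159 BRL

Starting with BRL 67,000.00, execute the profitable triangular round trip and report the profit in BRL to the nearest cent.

Profit: BRL 1,752.68

Profitable loop is BRL → CAD → HKD → BRL:
BRL 67,000.00 ÷ 3.6738 = CAD 18,237.25
CAD 18,237.25 × 5.7857 = HKD 105,515.24
HKD 105,515.24 × 0.65159 = BRL 68,752.68
Profit = BRL 68,752.68 − BRL 67,000.00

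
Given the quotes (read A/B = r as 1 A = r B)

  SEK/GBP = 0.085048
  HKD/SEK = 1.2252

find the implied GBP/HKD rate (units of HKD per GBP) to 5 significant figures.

1 GBP ÷ 0.085048 = 11.7581 SEK
11.7581 SEK ÷ 1.2252 = 9.59685 HKD

GBP/HKD = 9.5969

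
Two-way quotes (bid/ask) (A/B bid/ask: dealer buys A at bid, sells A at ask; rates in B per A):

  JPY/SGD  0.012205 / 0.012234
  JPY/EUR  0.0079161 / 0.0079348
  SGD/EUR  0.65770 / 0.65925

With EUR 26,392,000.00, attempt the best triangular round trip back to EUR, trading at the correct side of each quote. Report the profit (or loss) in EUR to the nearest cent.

Net profit: EUR 307,427.15

Best loop EUR → JPY → SGD → EUR:
EUR 26,392,000.00 ÷ 0.0079348 (buy JPY at ask) = JPY 3,326,107,778
JPY 3,326,107,778 × 0.012205 (sell JPY at bid) = SGD 40,595,145.44
SGD 40,595,145.44 × 0.65770 (sell SGD at bid) = EUR 26,699,427.15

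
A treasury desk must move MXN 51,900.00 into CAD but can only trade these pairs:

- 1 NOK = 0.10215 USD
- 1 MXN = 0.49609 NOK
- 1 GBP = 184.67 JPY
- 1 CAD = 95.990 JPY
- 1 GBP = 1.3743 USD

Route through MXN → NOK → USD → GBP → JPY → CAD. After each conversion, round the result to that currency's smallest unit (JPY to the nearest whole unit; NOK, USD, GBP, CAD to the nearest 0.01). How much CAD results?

MXN 51,900.00 × 0.49609 = NOK 25,747.07
NOK 25,747.07 × 0.10215 = USD 2,630.06
USD 2,630.06 ÷ 1.3743 = GBP 1,913.75
GBP 1,913.75 × 184.67 = JPY 353,412
JPY 353,412 ÷ 95.990 = CAD 3,681.76

CAD 3,681.76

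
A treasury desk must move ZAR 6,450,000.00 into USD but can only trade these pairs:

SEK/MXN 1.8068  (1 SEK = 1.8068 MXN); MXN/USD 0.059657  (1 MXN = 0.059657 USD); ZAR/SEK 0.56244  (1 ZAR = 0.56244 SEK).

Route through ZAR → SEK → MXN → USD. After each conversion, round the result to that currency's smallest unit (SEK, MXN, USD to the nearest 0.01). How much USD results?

USD 391,027.59

ZAR 6,450,000.00 × 0.56244 = SEK 3,627,738.00
SEK 3,627,738.00 × 1.8068 = MXN 6,554,597.02
MXN 6,554,597.02 × 0.059657 = USD 391,027.59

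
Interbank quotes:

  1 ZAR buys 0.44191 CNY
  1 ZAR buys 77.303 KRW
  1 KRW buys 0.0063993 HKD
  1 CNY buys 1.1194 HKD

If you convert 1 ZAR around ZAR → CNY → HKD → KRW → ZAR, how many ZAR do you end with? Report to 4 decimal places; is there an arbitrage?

1.0000 (no arbitrage)

Around ZAR → CNY → HKD → KRW → ZAR: 1 × 0.44191 × 1.1194 ÷ 0.0063993 ÷ 77.303 = 0.999978
Product ≈ 1 (deviation 0.002%, within rounding noise).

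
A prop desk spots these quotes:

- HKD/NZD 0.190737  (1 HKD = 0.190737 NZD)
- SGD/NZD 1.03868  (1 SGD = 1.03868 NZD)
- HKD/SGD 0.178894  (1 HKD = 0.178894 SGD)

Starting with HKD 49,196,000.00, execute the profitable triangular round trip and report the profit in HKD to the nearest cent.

Profitable loop is HKD → NZD → SGD → HKD:
HKD 49,196,000.00 × 0.190737 = NZD 9,383,497.45
NZD 9,383,497.45 ÷ 1.03868 = SGD 9,034,060.01
SGD 9,034,060.01 ÷ 0.178894 = HKD 50,499,513.74
Profit = HKD 50,499,513.74 − HKD 49,196,000.00

Profit: HKD 1,303,513.74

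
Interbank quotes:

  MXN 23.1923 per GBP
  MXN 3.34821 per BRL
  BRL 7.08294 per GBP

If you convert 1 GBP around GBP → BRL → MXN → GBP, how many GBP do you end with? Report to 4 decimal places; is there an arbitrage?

1.0225 (arbitrage exists)

Around GBP → BRL → MXN → GBP: 1 × 7.08294 × 3.34821 ÷ 23.1923 = 1.022545
Product > 1; profitable direction is GBP → BRL → MXN → GBP.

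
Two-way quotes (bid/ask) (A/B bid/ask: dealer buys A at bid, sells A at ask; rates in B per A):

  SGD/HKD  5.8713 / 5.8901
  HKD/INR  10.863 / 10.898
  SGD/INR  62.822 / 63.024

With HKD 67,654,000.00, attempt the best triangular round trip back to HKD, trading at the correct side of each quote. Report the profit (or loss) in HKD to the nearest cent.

Best loop HKD → INR → SGD → HKD:
HKD 67,654,000.00 × 10.863 (sell HKD at bid) = INR 734,925,402.00
INR 734,925,402.00 ÷ 63.024 (buy SGD at ask) = SGD 11,661,040.27
SGD 11,661,040.27 × 5.8713 (sell SGD at bid) = HKD 68,465,465.74

Net profit: HKD 811,465.74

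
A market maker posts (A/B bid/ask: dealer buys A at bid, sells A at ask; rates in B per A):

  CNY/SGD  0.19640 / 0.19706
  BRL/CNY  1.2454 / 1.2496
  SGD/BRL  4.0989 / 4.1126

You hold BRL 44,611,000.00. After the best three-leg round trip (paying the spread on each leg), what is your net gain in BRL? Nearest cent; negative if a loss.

Best loop BRL → CNY → SGD → BRL:
BRL 44,611,000.00 × 1.2454 (sell BRL at bid) = CNY 55,558,539.40
CNY 55,558,539.40 × 0.19640 (sell CNY at bid) = SGD 10,911,697.14
SGD 10,911,697.14 × 4.0989 (sell SGD at bid) = BRL 44,725,955.40

Net profit: BRL 114,955.40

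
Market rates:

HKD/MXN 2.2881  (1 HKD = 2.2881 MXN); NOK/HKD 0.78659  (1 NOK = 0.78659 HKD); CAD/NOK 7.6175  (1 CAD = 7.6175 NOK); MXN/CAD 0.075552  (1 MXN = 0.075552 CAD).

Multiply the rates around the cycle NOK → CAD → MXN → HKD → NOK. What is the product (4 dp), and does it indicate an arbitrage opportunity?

0.9654 (arbitrage exists)

Around NOK → CAD → MXN → HKD → NOK: 1 ÷ 7.6175 ÷ 0.075552 ÷ 2.2881 ÷ 0.78659 = 0.965424
Product < 1; profitable direction is NOK → HKD → MXN → CAD → NOK.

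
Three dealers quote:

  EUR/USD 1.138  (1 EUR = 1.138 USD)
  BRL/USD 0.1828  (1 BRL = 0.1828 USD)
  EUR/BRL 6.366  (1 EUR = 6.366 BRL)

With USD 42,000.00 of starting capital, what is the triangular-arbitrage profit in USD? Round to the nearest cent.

Profitable loop is USD → EUR → BRL → USD:
USD 42,000.00 ÷ 1.138 = EUR 36,906.85
EUR 36,906.85 × 6.366 = BRL 234,949.03
BRL 234,949.03 × 0.1828 = USD 42,948.68
Profit = USD 42,948.68 − USD 42,000.00

Profit: USD 948.68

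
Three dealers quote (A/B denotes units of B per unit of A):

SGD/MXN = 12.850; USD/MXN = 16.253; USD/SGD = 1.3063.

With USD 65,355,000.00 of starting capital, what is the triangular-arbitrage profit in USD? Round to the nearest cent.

Profit: USD 2,143,067.37

Profitable loop is USD → SGD → MXN → USD:
USD 65,355,000.00 × 1.3063 = SGD 85,373,236.50
SGD 85,373,236.50 × 12.850 = MXN 1,097,046,089.02
MXN 1,097,046,089.02 ÷ 16.253 = USD 67,498,067.37
Profit = USD 67,498,067.37 − USD 65,355,000.00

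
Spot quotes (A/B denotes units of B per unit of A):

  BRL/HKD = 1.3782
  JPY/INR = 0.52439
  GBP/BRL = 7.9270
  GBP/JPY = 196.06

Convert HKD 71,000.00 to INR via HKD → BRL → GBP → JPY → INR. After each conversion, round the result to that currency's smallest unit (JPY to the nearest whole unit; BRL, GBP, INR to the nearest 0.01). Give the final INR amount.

INR 668,159.91

HKD 71,000.00 ÷ 1.3782 = BRL 51,516.47
BRL 51,516.47 ÷ 7.9270 = GBP 6,498.86
GBP 6,498.86 × 196.06 = JPY 1,274,166
JPY 1,274,166 × 0.52439 = INR 668,159.91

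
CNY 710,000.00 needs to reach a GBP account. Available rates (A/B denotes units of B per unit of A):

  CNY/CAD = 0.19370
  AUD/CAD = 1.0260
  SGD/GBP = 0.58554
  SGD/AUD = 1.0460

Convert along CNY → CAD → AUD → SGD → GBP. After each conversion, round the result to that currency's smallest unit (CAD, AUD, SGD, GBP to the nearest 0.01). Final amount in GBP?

CNY 710,000.00 × 0.19370 = CAD 137,527.00
CAD 137,527.00 ÷ 1.0260 = AUD 134,041.91
AUD 134,041.91 ÷ 1.0460 = SGD 128,147.14
SGD 128,147.14 × 0.58554 = GBP 75,035.28

GBP 75,035.28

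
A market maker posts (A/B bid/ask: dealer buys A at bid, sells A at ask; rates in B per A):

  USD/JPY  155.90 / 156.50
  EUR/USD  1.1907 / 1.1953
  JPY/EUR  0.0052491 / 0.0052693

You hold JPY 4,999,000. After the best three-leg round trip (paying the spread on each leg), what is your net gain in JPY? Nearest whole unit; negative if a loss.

Best loop JPY → USD → EUR → JPY:
JPY 4,999,000 ÷ 156.50 (buy USD at ask) = USD 31,942.49
USD 31,942.49 ÷ 1.1953 (buy EUR at ask) = EUR 26,723.41
EUR 26,723.41 ÷ 0.0052693 (buy JPY at ask) = JPY 5,071,529

Net profit: JPY 72,529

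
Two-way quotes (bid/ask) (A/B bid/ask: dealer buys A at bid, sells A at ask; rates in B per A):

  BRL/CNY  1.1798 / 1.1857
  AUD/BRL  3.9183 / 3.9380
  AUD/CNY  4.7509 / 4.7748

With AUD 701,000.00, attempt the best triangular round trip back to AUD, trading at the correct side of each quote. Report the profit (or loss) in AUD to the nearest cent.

Net profit: AUD 12,252.62

Best loop AUD → CNY → BRL → AUD:
AUD 701,000.00 × 4.7509 (sell AUD at bid) = CNY 3,330,380.90
CNY 3,330,380.90 ÷ 1.1857 (buy BRL at ask) = BRL 2,808,788.82
BRL 2,808,788.82 ÷ 3.9380 (buy AUD at ask) = AUD 713,252.62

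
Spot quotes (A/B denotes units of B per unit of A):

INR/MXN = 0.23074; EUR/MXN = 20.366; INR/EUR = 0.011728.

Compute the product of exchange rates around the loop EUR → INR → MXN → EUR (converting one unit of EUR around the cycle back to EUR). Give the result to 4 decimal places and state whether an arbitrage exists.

0.9660 (arbitrage exists)

Around EUR → INR → MXN → EUR: 1 ÷ 0.011728 × 0.23074 ÷ 20.366 = 0.966036
Product < 1; profitable direction is EUR → MXN → INR → EUR.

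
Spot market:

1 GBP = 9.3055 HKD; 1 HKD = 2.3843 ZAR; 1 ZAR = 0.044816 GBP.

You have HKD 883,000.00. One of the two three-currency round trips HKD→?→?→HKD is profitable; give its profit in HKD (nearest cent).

Profitable loop is HKD → GBP → ZAR → HKD:
HKD 883,000.00 ÷ 9.3055 = GBP 94,890.12
GBP 94,890.12 ÷ 0.044816 = ZAR 2,117,326.82
ZAR 2,117,326.82 ÷ 2.3843 = HKD 888,028.70
Profit = HKD 888,028.70 − HKD 883,000.00

Profit: HKD 5,028.70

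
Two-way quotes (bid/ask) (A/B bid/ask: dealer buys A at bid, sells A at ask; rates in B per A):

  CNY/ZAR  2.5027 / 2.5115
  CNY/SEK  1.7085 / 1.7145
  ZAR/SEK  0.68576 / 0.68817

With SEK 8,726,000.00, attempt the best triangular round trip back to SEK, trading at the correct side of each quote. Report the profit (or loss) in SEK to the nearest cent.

Best loop SEK → CNY → ZAR → SEK:
SEK 8,726,000.00 ÷ 1.7145 (buy CNY at ask) = CNY 5,089,530.48
CNY 5,089,530.48 × 2.5027 (sell CNY at bid) = ZAR 12,737,567.92
ZAR 12,737,567.92 × 0.68576 (sell ZAR at bid) = SEK 8,734,914.58

Net profit: SEK 8,914.58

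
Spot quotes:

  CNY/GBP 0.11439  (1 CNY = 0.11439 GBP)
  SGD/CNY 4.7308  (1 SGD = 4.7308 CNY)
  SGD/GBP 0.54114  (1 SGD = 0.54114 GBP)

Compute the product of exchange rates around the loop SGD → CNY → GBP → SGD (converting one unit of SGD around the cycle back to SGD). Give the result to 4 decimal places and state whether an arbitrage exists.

Around SGD → CNY → GBP → SGD: 1 × 4.7308 × 0.11439 ÷ 0.54114 = 1.000030
Product ≈ 1 (deviation 0.003%, within rounding noise).

1.0000 (no arbitrage)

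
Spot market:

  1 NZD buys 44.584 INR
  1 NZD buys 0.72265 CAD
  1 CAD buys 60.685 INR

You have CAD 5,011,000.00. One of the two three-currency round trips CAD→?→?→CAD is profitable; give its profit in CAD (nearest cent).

Profit: CAD 83,412.06

Profitable loop is CAD → NZD → INR → CAD:
CAD 5,011,000.00 ÷ 0.72265 = NZD 6,934,200.51
NZD 6,934,200.51 × 44.584 = INR 309,154,395.63
INR 309,154,395.63 ÷ 60.685 = CAD 5,094,412.06
Profit = CAD 5,094,412.06 − CAD 5,011,000.00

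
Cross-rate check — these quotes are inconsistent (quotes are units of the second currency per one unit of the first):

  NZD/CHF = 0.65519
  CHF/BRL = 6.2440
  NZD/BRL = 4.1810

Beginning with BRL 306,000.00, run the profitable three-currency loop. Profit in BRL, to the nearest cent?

Profitable loop is BRL → CHF → NZD → BRL:
BRL 306,000.00 ÷ 6.2440 = CHF 49,007.05
CHF 49,007.05 ÷ 0.65519 = NZD 74,798.22
NZD 74,798.22 × 4.1810 = BRL 312,731.36
Profit = BRL 312,731.36 − BRL 306,000.00

Profit: BRL 6,731.36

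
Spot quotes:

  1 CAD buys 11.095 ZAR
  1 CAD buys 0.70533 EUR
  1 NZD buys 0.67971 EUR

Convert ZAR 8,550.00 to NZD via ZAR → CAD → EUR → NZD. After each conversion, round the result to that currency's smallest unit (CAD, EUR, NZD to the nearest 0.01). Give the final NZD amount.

NZD 799.66

ZAR 8,550.00 ÷ 11.095 = CAD 770.62
CAD 770.62 × 0.70533 = EUR 543.54
EUR 543.54 ÷ 0.67971 = NZD 799.66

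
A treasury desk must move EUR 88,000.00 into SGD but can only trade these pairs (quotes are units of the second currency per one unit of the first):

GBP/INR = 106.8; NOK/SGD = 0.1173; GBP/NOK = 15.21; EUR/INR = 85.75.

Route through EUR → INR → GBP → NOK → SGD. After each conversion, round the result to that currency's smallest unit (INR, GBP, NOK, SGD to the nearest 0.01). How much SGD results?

SGD 126,058.68

EUR 88,000.00 × 85.75 = INR 7,546,000.00
INR 7,546,000.00 ÷ 106.8 = GBP 70,655.43
GBP 70,655.43 × 15.21 = NOK 1,074,669.09
NOK 1,074,669.09 × 0.1173 = SGD 126,058.68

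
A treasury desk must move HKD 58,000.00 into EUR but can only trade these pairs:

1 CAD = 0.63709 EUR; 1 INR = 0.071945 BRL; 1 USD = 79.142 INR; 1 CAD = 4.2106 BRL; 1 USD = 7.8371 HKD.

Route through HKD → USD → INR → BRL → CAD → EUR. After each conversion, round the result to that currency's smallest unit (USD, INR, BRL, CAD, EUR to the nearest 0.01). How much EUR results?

EUR 6,375.84

HKD 58,000.00 ÷ 7.8371 = USD 7,400.70
USD 7,400.70 × 79.142 = INR 585,706.20
INR 585,706.20 × 0.071945 = BRL 42,138.63
BRL 42,138.63 ÷ 4.2106 = CAD 10,007.75
CAD 10,007.75 × 0.63709 = EUR 6,375.84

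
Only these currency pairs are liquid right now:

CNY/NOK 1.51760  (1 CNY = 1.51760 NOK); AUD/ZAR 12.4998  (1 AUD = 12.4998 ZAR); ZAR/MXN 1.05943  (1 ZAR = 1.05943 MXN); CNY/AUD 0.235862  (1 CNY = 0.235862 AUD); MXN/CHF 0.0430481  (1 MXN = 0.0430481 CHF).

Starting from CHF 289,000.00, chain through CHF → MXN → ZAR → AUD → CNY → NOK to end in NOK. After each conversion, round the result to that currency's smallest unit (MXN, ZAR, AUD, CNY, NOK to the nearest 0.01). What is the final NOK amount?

NOK 3,261,879.10

CHF 289,000.00 ÷ 0.0430481 = MXN 6,713,420.57
MXN 6,713,420.57 ÷ 1.05943 = ZAR 6,336,823.17
ZAR 6,336,823.17 ÷ 12.4998 = AUD 506,953.96
AUD 506,953.96 ÷ 0.235862 = CNY 2,149,366.83
CNY 2,149,366.83 × 1.51760 = NOK 3,261,879.10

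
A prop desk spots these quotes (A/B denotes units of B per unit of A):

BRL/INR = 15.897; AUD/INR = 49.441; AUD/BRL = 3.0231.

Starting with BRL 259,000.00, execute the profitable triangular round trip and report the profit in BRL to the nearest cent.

Profitable loop is BRL → AUD → INR → BRL:
BRL 259,000.00 ÷ 3.0231 = AUD 85,673.65
AUD 85,673.65 × 49.441 = INR 4,235,790.74
INR 4,235,790.74 ÷ 15.897 = BRL 266,452.21
Profit = BRL 266,452.21 − BRL 259,000.00

Profit: BRL 7,452.21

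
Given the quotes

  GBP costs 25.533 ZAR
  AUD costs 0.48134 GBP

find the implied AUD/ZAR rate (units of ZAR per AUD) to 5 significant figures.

AUD/ZAR = 12.290

1 AUD × 0.48134 = 0.48134 GBP
0.48134 GBP × 25.533 = 12.2901 ZAR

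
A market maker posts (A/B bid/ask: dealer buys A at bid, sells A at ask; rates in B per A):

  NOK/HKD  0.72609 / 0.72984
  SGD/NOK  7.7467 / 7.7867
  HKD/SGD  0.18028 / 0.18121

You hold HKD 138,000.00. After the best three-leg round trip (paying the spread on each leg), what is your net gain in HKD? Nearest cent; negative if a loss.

Net profit: HKD 1,937.41

Best loop HKD → SGD → NOK → HKD:
HKD 138,000.00 × 0.18028 (sell HKD at bid) = SGD 24,878.64
SGD 24,878.64 × 7.7467 (sell SGD at bid) = NOK 192,727.36
NOK 192,727.36 × 0.72609 (sell NOK at bid) = HKD 139,937.41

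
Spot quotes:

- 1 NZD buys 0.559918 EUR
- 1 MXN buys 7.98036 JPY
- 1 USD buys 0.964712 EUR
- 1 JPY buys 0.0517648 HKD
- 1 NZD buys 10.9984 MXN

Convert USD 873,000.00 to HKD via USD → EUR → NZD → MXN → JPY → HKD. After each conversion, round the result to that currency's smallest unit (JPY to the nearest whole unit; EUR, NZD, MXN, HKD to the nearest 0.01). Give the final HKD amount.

USD 873,000.00 × 0.964712 = EUR 842,193.58
EUR 842,193.58 ÷ 0.559918 = NZD 1,504,137.36
NZD 1,504,137.36 × 10.9984 = MXN 16,543,104.34
MXN 16,543,104.34 × 7.98036 = JPY 132,019,928
JPY 132,019,928 × 0.0517648 = HKD 6,833,985.17

HKD 6,833,985.17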